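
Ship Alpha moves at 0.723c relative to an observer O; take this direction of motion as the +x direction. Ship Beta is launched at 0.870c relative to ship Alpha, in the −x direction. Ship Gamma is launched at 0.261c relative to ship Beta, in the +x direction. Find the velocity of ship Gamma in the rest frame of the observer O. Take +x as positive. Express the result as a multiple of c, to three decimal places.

Apply u = (u' + v)/(1 + u'v/c²) successively, working outward toward the observer O.
Start: velocity of ship Alpha relative to the observer O = 0.7230c.
Compose with ship Beta (u' = -0.870 in ship Alpha frame): u_1 = (-0.870 + 0.723) / (1 + (-0.870)·0.723) = -0.1470/0.3710 = -0.3962.
Compose with ship Gamma (u' = 0.261 in ship Beta frame): u_2 = (0.261 + (-0.396)) / (1 + 0.261·(-0.396)) = -0.1352/0.8966 = -0.1508.

-0.151c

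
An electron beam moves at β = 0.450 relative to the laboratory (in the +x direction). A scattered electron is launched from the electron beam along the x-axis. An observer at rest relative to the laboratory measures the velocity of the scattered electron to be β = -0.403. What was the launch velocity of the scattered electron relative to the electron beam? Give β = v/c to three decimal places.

β = -0.722

Invert the composition law: u' = (u − v)/(1 − uv/c²).
u' = (-0.403 − 0.450) / (1 − (-0.403)(0.450)) = -0.8530/1.1813 = -0.7221.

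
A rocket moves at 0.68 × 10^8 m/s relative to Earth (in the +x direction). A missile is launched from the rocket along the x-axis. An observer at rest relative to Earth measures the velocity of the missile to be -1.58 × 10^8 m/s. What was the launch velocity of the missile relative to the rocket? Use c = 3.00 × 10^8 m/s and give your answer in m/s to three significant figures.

-2.02 × 10^8 m/s

v = 0.227c, u = -0.527c.
Invert the composition law: u' = (u − v)/(1 − uv/c²).
u' = (-0.527 − 0.227) / (1 − (-0.527)(0.227)) = -0.7533/1.1194 = -0.6730.
u' = -0.6730 × 3.00 × 10^8 m/s.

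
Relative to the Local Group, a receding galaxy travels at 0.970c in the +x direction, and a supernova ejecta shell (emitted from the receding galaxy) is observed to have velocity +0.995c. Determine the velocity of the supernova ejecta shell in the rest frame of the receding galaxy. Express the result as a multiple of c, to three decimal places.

+0.717c

Invert the composition law: u' = (u − v)/(1 − uv/c²).
u' = (0.995 − 0.970) / (1 − (0.995)(0.970)) = 0.0250/0.0348 = 0.7174.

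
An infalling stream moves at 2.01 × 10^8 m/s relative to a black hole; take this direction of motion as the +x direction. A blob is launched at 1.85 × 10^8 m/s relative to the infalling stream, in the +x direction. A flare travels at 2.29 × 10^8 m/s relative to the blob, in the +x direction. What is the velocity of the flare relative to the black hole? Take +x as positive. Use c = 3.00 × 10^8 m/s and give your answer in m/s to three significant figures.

Apply u = (u' + v)/(1 + u'v/c²) successively, working outward toward the black hole.
(Dividing each given speed by c = 3.00 × 10^8 m/s to work in units of c.)
Start: velocity of the infalling stream relative to the black hole = 0.6700c.
Compose with the blob (u' = 0.617 in the infalling stream frame): u_1 = (0.617 + 0.670) / (1 + 0.617·0.670) = 1.2867/1.4132 = 0.9105.
Compose with the flare (u' = 0.763 in the blob frame): u_2 = (0.763 + 0.910) / (1 + 0.763·0.910) = 1.6738/1.6950 = 0.9875.
So u = 0.9875 × 3.00 × 10^8 m/s.

2.96 × 10^8 m/s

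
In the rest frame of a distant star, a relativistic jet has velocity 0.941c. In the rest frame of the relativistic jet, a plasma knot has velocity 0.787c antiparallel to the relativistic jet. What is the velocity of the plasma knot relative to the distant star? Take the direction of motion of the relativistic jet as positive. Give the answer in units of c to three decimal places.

With v = 0.941 and u' = -0.787 (in units of c),
u = (u' + v)/(1 + u'v/c²):
u = (-0.787 + 0.941) / (1 + (-0.787)·0.941) = 0.1540/0.2594 = 0.5936
(Galilean addition would give +0.154c.)

+0.594c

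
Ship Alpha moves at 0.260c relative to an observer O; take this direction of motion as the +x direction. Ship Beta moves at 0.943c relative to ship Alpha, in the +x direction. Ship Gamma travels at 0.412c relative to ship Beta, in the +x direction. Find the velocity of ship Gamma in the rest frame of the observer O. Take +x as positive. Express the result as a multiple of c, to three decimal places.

Apply u = (u' + v)/(1 + u'v/c²) successively, working outward toward the observer O.
Start: velocity of ship Alpha relative to the observer O = 0.2600c.
Compose with ship Beta (u' = 0.943 in ship Alpha frame): u_1 = (0.943 + 0.260) / (1 + 0.943·0.260) = 1.2030/1.2452 = 0.9661.
Compose with ship Gamma (u' = 0.412 in ship Beta frame): u_2 = (0.412 + 0.966) / (1 + 0.412·0.966) = 1.3781/1.3980 = 0.9858.

0.986c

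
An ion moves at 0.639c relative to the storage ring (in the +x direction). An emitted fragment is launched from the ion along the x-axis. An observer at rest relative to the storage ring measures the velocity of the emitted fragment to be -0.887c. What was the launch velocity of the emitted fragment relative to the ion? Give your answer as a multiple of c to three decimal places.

Invert the composition law: u' = (u − v)/(1 − uv/c²).
u' = (-0.887 − 0.639) / (1 − (-0.887)(0.639)) = -1.5260/1.5668 = -0.9740.

-0.974c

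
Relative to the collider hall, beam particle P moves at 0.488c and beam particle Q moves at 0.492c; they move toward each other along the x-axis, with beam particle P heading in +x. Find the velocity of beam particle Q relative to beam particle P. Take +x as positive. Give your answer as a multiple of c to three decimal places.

-0.790c

β_A = 0.488, β_B = -0.492.
Transform to A's frame with the inverse velocity-addition law: u' = (u − v)/(1 − uv/c²), taking u = β_B and v = β_A.
u' = (-0.492 − 0.488) / (1 − (0.488)(-0.492)) = -0.9800/1.2401 = -0.7903.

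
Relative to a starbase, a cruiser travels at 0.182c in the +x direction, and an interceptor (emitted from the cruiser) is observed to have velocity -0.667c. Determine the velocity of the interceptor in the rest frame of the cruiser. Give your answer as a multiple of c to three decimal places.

-0.757c

Invert the composition law: u' = (u − v)/(1 − uv/c²).
u' = (-0.667 − 0.182) / (1 − (-0.667)(0.182)) = -0.8490/1.1214 = -0.7571.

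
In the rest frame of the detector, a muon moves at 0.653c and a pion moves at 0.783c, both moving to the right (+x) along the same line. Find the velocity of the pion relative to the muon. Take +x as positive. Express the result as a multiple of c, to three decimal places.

β_A = 0.653, β_B = 0.783.
Transform to A's frame with the inverse velocity-addition law: u' = (u − v)/(1 − uv/c²), taking u = β_B and v = β_A.
u' = (0.783 − 0.653) / (1 − (0.653)(0.783)) = 0.1300/0.4887 = 0.2660.

+0.266c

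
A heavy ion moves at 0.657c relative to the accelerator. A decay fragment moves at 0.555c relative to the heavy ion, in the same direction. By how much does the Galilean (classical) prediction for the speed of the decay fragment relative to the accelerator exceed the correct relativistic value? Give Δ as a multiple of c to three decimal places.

Galilean: u_cl = 0.555 + 0.657 = 1.2120.
Relativistic: u_rel = (0.555 + 0.657) / (1 + 0.555·0.657) = 1.2120/1.3646 = 0.8881.
Δ = 1.2120 − 0.8881 = 0.3239.
(The classical prediction exceeds c; the relativistic result does not.)

Δ = 0.324c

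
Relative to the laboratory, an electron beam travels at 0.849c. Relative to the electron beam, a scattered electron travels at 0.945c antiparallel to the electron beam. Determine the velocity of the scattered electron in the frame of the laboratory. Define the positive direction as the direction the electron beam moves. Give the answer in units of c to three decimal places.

-0.486c

With v = 0.849 and u' = -0.945 (in units of c),
u = (u' + v)/(1 + u'v/c²):
u = (-0.945 + 0.849) / (1 + (-0.945)·0.849) = -0.0960/0.1977 = -0.4856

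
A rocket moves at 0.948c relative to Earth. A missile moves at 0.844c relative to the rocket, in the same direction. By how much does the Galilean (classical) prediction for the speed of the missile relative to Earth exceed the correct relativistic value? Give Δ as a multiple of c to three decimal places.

Galilean: u_cl = 0.844 + 0.948 = 1.7920.
Relativistic: u_rel = (0.844 + 0.948) / (1 + 0.844·0.948) = 1.7920/1.8001 = 0.9955.
Δ = 1.7920 − 0.9955 = 0.7965.
(The classical prediction exceeds c; the relativistic result does not.)

Δ = 0.797c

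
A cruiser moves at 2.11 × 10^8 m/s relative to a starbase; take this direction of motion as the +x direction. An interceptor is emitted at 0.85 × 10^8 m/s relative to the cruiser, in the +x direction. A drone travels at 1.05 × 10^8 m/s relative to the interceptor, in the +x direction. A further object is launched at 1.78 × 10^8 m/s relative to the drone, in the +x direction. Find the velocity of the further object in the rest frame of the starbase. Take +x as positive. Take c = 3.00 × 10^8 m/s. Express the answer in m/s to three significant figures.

Apply u = (u' + v)/(1 + u'v/c²) successively, working outward toward the starbase.
(Dividing each given speed by c = 3.00 × 10^8 m/s to work in units of c.)
Start: velocity of the cruiser relative to the starbase = 0.7033c.
Compose with the interceptor (u' = 0.283 in the cruiser frame): u_1 = (0.283 + 0.703) / (1 + 0.283·0.703) = 0.9867/1.1993 = 0.8227.
Compose with the drone (u' = 0.350 in the interceptor frame): u_2 = (0.350 + 0.823) / (1 + 0.350·0.823) = 1.1727/1.2880 = 0.9105.
Compose with the further object (u' = 0.593 in the drone frame): u_3 = (0.593 + 0.911) / (1 + 0.593·0.911) = 1.5039/1.5402 = 0.9764.
So u = 0.9764 × 3.00 × 10^8 m/s.

2.93 × 10^8 m/s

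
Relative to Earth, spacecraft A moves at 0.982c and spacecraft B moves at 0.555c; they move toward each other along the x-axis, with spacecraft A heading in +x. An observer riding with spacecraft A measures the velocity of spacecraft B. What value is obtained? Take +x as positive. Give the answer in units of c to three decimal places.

β_A = 0.982, β_B = -0.555.
Transform to A's frame with the inverse velocity-addition law: u' = (u − v)/(1 − uv/c²), taking u = β_B and v = β_A.
u' = (-0.555 − 0.982) / (1 − (0.982)(-0.555)) = -1.5370/1.5450 = -0.9948.

-0.995c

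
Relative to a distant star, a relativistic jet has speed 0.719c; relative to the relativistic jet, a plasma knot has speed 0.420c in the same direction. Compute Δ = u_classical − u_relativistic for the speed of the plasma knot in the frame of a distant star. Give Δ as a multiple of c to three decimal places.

Galilean: u_cl = 0.420 + 0.719 = 1.1390.
Relativistic: u_rel = (0.420 + 0.719) / (1 + 0.420·0.719) = 1.1390/1.3020 = 0.8748.
Δ = 1.1390 − 0.8748 = 0.2642.
(The classical prediction exceeds c; the relativistic result does not.)

Δ = 0.264c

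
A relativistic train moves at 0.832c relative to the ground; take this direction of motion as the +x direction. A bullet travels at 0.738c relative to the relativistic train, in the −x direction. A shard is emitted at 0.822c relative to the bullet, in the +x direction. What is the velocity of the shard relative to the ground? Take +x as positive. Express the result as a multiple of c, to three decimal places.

+0.888c

Apply u = (u' + v)/(1 + u'v/c²) successively, working outward toward the ground.
Start: velocity of the relativistic train relative to the ground = 0.8320c.
Compose with the bullet (u' = -0.738 in the relativistic train frame): u_1 = (-0.738 + 0.832) / (1 + (-0.738)·0.832) = 0.0940/0.3860 = 0.2435.
Compose with the shard (u' = 0.822 in the bullet frame): u_2 = (0.822 + 0.244) / (1 + 0.822·0.244) = 1.0655/1.2002 = 0.8878.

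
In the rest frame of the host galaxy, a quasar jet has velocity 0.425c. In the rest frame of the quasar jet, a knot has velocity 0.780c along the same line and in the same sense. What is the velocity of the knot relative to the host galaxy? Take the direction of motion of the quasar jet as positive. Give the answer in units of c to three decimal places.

With v = 0.425 and u' = 0.780 (in units of c),
u = (u' + v)/(1 + u'v/c²):
u = (0.780 + 0.425) / (1 + 0.780·0.425) = 1.2050/1.3315 = 0.9050
(Galilean addition would give +1.205c, exceeding c.)

0.905c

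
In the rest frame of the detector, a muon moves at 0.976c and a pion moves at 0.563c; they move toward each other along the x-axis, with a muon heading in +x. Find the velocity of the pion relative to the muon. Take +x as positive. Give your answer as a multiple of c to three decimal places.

-0.993c

β_A = 0.976, β_B = -0.563.
Transform to A's frame with the inverse velocity-addition law: u' = (u − v)/(1 − uv/c²), taking u = β_B and v = β_A.
u' = (-0.563 − 0.976) / (1 − (0.976)(-0.563)) = -1.5390/1.5495 = -0.9932.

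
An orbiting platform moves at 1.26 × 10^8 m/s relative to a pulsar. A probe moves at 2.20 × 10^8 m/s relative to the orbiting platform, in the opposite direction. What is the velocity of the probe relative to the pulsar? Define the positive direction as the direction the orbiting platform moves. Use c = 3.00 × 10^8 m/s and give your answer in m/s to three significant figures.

In units of c (dividing by 3.00 × 10^8 m/s): v = 0.420, u' = -0.733.
u = (u' + v)/(1 + u'v/c²):
u = (-0.733 + 0.420) / (1 + (-0.733)·0.420) = -0.3133/0.6920 = -0.4528
Converting back: u = -0.4528 × 3.00 × 10^8 m/s.

-1.36 × 10^8 m/s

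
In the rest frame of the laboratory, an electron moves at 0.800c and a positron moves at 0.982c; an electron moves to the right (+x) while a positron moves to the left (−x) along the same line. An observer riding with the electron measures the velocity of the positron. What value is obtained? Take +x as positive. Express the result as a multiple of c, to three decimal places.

β_A = 0.800, β_B = -0.982.
Transform to A's frame with the inverse velocity-addition law: u' = (u − v)/(1 − uv/c²), taking u = β_B and v = β_A.
u' = (-0.982 − 0.800) / (1 − (0.800)(-0.982)) = -1.7820/1.7856 = -0.9980.

-0.998c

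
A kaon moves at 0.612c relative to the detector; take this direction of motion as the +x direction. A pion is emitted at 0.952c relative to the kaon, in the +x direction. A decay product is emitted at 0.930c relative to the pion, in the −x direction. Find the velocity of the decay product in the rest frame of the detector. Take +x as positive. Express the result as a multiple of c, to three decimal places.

+0.719c

Apply u = (u' + v)/(1 + u'v/c²) successively, working outward toward the detector.
Start: velocity of the kaon relative to the detector = 0.6120c.
Compose with the pion (u' = 0.952 in the kaon frame): u_1 = (0.952 + 0.612) / (1 + 0.952·0.612) = 1.5640/1.5826 = 0.9882.
Compose with the decay product (u' = -0.930 in the pion frame): u_2 = (-0.930 + 0.988) / (1 + (-0.930)·0.988) = 0.0582/0.0809 = 0.7194.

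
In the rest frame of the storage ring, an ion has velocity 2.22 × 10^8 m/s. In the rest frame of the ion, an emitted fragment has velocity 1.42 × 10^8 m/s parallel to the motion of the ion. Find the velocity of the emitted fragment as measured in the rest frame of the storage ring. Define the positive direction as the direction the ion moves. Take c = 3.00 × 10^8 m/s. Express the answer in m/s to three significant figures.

2.70 × 10^8 m/s

In units of c (dividing by 3.00 × 10^8 m/s): v = 0.740, u' = 0.473.
u = (u' + v)/(1 + u'v/c²):
u = (0.473 + 0.740) / (1 + 0.473·0.740) = 1.2133/1.3503 = 0.8986
Converting back: u = 0.8986 × 3.00 × 10^8 m/s.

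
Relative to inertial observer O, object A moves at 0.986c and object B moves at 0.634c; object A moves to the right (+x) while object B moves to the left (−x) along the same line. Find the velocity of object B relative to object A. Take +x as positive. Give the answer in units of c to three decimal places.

β_A = 0.986, β_B = -0.634.
Transform to A's frame with the inverse velocity-addition law: u' = (u − v)/(1 − uv/c²), taking u = β_B and v = β_A.
u' = (-0.634 − 0.986) / (1 − (0.986)(-0.634)) = -1.6200/1.6251 = -0.9968.

-0.997c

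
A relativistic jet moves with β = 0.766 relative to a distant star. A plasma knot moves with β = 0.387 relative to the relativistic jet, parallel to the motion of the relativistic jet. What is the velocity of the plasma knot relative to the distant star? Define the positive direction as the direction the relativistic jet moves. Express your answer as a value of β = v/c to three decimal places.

β = 0.889

With v = 0.766 and u' = 0.387 (in units of c),
u = (u' + v)/(1 + u'v/c²):
u = (0.387 + 0.766) / (1 + 0.387·0.766) = 1.1530/1.2964 = 0.8894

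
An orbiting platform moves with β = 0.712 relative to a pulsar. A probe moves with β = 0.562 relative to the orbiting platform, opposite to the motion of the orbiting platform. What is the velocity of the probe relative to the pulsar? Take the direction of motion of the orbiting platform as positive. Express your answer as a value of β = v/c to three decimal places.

With v = 0.712 and u' = -0.562 (in units of c),
u = (u' + v)/(1 + u'v/c²):
u = (-0.562 + 0.712) / (1 + (-0.562)·0.712) = 0.1500/0.5999 = 0.2501

β = +0.250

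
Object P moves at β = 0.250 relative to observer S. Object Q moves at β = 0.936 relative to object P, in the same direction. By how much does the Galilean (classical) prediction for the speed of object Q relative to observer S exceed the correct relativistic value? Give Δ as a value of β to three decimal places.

Galilean: u_cl = 0.936 + 0.250 = 1.1860.
Relativistic: u_rel = (0.936 + 0.250) / (1 + 0.936·0.250) = 1.1860/1.2340 = 0.9611.
Δ = 1.1860 − 0.9611 = 0.2249.
(The classical prediction exceeds c; the relativistic result does not.)

Δ = 0.225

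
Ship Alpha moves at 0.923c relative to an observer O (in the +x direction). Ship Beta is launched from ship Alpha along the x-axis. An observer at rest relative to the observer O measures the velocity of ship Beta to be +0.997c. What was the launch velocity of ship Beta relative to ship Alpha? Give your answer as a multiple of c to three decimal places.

Invert the composition law: u' = (u − v)/(1 − uv/c²).
u' = (0.997 − 0.923) / (1 − (0.997)(0.923)) = 0.0740/0.0798 = 0.9277.

+0.928c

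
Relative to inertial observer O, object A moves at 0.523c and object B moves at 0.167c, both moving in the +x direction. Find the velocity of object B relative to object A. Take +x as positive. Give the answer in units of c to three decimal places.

β_A = 0.523, β_B = 0.167.
Transform to A's frame with the inverse velocity-addition law: u' = (u − v)/(1 − uv/c²), taking u = β_B and v = β_A.
u' = (0.167 − 0.523) / (1 − (0.523)(0.167)) = -0.3560/0.9127 = -0.3901.

-0.390c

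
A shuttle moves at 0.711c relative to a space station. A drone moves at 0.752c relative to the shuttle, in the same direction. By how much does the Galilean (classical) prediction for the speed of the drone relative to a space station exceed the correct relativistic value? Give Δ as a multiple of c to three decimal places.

Δ = 0.510c

Galilean: u_cl = 0.752 + 0.711 = 1.4630.
Relativistic: u_rel = (0.752 + 0.711) / (1 + 0.752·0.711) = 1.4630/1.5347 = 0.9533.
Δ = 1.4630 − 0.9533 = 0.5097.
(The classical prediction exceeds c; the relativistic result does not.)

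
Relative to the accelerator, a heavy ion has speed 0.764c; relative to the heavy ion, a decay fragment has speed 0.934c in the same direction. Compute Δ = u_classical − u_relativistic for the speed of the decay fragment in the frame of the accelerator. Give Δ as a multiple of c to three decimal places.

Δ = 0.707c

Galilean: u_cl = 0.934 + 0.764 = 1.6980.
Relativistic: u_rel = (0.934 + 0.764) / (1 + 0.934·0.764) = 1.6980/1.7136 = 0.9909.
Δ = 1.6980 − 0.9909 = 0.7071.
(The classical prediction exceeds c; the relativistic result does not.)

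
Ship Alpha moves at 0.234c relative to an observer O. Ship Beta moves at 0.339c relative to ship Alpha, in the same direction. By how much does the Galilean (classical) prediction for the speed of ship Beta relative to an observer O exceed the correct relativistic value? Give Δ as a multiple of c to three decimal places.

Δ = 0.042c

Galilean: u_cl = 0.339 + 0.234 = 0.5730.
Relativistic: u_rel = (0.339 + 0.234) / (1 + 0.339·0.234) = 0.5730/1.0793 = 0.5309.
Δ = 0.5730 − 0.5309 = 0.0421.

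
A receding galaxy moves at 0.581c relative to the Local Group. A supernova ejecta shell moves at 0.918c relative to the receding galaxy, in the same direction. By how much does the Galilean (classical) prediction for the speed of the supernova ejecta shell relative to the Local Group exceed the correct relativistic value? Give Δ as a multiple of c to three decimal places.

Δ = 0.521c

Galilean: u_cl = 0.918 + 0.581 = 1.4990.
Relativistic: u_rel = (0.918 + 0.581) / (1 + 0.918·0.581) = 1.4990/1.5334 = 0.9776.
Δ = 1.4990 − 0.9776 = 0.5214.
(The classical prediction exceeds c; the relativistic result does not.)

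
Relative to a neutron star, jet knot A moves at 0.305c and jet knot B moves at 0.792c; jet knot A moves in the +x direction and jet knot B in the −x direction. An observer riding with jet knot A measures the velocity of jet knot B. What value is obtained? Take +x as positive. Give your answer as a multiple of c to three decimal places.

β_A = 0.305, β_B = -0.792.
Transform to A's frame with the inverse velocity-addition law: u' = (u − v)/(1 − uv/c²), taking u = β_B and v = β_A.
u' = (-0.792 − 0.305) / (1 − (0.305)(-0.792)) = -1.0970/1.2416 = -0.8836.

-0.884c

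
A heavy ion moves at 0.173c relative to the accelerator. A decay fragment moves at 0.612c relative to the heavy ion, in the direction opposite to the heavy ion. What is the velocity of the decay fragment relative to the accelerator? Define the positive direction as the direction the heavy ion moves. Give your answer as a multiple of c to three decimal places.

With v = 0.173 and u' = -0.612 (in units of c),
u = (u' + v)/(1 + u'v/c²):
u = (-0.612 + 0.173) / (1 + (-0.612)·0.173) = -0.4390/0.8941 = -0.4910
(Galilean addition would give -0.439c.)

-0.491c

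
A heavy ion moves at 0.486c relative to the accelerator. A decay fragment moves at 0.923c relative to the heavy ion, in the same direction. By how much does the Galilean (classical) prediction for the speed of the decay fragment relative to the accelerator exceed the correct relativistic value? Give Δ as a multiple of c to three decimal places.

Δ = 0.436c

Galilean: u_cl = 0.923 + 0.486 = 1.4090.
Relativistic: u_rel = (0.923 + 0.486) / (1 + 0.923·0.486) = 1.4090/1.4486 = 0.9727.
Δ = 1.4090 − 0.9727 = 0.4363.
(The classical prediction exceeds c; the relativistic result does not.)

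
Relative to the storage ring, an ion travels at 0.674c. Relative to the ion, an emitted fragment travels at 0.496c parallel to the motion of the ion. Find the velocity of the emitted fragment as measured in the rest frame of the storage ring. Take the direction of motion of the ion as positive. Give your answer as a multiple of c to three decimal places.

With v = 0.674 and u' = 0.496 (in units of c),
u = (u' + v)/(1 + u'v/c²):
u = (0.496 + 0.674) / (1 + 0.496·0.674) = 1.1700/1.3343 = 0.8769

0.877c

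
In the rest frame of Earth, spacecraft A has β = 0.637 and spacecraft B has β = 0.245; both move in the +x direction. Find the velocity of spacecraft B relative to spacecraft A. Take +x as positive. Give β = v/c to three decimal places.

β = -0.464

β_A = 0.637, β_B = 0.245.
Transform to A's frame with the inverse velocity-addition law: u' = (u − v)/(1 − uv/c²), taking u = β_B and v = β_A.
u' = (0.245 − 0.637) / (1 − (0.637)(0.245)) = -0.3920/0.8439 = -0.4645.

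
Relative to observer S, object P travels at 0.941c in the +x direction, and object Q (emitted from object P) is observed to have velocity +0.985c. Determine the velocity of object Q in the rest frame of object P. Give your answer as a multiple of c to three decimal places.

+0.602c

Invert the composition law: u' = (u − v)/(1 − uv/c²).
u' = (0.985 − 0.941) / (1 − (0.985)(0.941)) = 0.0440/0.0731 = 0.6018.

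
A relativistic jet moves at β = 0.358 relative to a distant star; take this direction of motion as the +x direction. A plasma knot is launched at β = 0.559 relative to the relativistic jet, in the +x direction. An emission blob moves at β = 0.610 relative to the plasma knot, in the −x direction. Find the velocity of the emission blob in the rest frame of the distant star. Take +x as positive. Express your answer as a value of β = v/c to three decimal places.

Apply u = (u' + v)/(1 + u'v/c²) successively, working outward toward the distant star.
Start: velocity of the relativistic jet relative to the distant star = 0.3580c.
Compose with the plasma knot (u' = 0.559 in the relativistic jet frame): u_1 = (0.559 + 0.358) / (1 + 0.559·0.358) = 0.9170/1.2001 = 0.7641.
Compose with the emission blob (u' = -0.610 in the plasma knot frame): u_2 = (-0.610 + 0.764) / (1 + (-0.610)·0.764) = 0.1541/0.5339 = 0.2886.

β = +0.289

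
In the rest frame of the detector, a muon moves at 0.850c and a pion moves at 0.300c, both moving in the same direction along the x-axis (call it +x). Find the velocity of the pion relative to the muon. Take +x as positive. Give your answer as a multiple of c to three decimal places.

β_A = 0.850, β_B = 0.300.
Transform to A's frame with the inverse velocity-addition law: u' = (u − v)/(1 − uv/c²), taking u = β_B and v = β_A.
u' = (0.300 − 0.850) / (1 − (0.850)(0.300)) = -0.5500/0.7450 = -0.7383.

-0.738c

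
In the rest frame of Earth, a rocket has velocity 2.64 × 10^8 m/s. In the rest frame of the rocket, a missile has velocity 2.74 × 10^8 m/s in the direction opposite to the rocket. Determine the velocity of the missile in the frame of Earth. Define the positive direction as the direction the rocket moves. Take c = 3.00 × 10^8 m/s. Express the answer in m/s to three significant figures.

In units of c (dividing by 3.00 × 10^8 m/s): v = 0.880, u' = -0.913.
u = (u' + v)/(1 + u'v/c²):
u = (-0.913 + 0.880) / (1 + (-0.913)·0.880) = -0.0333/0.1963 = -0.1698
(Galilean addition would give -0.033c.)
Converting back: u = -0.1698 × 3.00 × 10^8 m/s.

-5.10 × 10^7 m/s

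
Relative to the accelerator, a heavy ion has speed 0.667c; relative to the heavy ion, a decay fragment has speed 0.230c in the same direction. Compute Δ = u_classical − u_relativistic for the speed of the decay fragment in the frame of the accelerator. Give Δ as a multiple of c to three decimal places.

Δ = 0.119c

Galilean: u_cl = 0.230 + 0.667 = 0.8970.
Relativistic: u_rel = (0.230 + 0.667) / (1 + 0.230·0.667) = 0.8970/1.1534 = 0.7777.
Δ = 0.8970 − 0.7777 = 0.1193.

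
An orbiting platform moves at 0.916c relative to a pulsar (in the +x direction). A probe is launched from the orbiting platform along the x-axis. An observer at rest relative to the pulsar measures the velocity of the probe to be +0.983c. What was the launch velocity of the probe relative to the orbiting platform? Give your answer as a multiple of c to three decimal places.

+0.673c

Invert the composition law: u' = (u − v)/(1 − uv/c²).
u' = (0.983 − 0.916) / (1 − (0.983)(0.916)) = 0.0670/0.0996 = 0.6729.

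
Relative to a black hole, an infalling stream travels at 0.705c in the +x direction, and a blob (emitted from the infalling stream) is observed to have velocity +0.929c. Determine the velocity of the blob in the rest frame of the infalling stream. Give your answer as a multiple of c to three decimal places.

+0.649c

Invert the composition law: u' = (u − v)/(1 − uv/c²).
u' = (0.929 − 0.705) / (1 − (0.929)(0.705)) = 0.2240/0.3451 = 0.6492.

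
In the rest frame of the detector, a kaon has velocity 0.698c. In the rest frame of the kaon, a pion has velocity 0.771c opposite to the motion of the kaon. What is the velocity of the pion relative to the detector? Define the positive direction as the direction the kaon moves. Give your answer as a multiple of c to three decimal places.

-0.158c

With v = 0.698 and u' = -0.771 (in units of c),
u = (u' + v)/(1 + u'v/c²):
u = (-0.771 + 0.698) / (1 + (-0.771)·0.698) = -0.0730/0.4618 = -0.1581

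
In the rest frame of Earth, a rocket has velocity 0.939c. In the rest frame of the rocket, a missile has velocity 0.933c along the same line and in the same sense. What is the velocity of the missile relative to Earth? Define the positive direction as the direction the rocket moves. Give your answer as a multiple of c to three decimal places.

With v = 0.939 and u' = 0.933 (in units of c),
u = (u' + v)/(1 + u'v/c²):
u = (0.933 + 0.939) / (1 + 0.933·0.939) = 1.8720/1.8761 = 0.9978
(Galilean addition would give +1.872c, exceeding c.)

0.998c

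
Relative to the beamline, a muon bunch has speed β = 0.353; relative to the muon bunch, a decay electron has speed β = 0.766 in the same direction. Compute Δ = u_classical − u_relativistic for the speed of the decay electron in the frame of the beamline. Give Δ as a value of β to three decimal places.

Galilean: u_cl = 0.766 + 0.353 = 1.1190.
Relativistic: u_rel = (0.766 + 0.353) / (1 + 0.766·0.353) = 1.1190/1.2704 = 0.8808.
Δ = 1.1190 − 0.8808 = 0.2382.
(The classical prediction exceeds c; the relativistic result does not.)

Δ = 0.238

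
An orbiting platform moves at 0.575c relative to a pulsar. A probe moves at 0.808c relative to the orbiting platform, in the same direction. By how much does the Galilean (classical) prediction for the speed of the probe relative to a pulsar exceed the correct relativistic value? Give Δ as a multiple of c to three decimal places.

Galilean: u_cl = 0.808 + 0.575 = 1.3830.
Relativistic: u_rel = (0.808 + 0.575) / (1 + 0.808·0.575) = 1.3830/1.4646 = 0.9443.
Δ = 1.3830 − 0.9443 = 0.4387.
(The classical prediction exceeds c; the relativistic result does not.)

Δ = 0.439c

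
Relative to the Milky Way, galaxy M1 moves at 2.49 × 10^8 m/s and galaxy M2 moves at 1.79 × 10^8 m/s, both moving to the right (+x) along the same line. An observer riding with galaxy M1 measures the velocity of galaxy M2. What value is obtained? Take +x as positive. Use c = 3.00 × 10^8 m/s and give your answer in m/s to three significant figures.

-1.39 × 10^8 m/s

β_A = 0.830, β_B = 0.597 (dividing each by c = 3.00 × 10^8 m/s).
Transform to A's frame with the inverse velocity-addition law: u' = (u − v)/(1 − uv/c²), taking u = β_B and v = β_A.
u' = (0.597 − 0.830) / (1 − (0.830)(0.597)) = -0.2333/0.5048 = -0.4623.
u' = -0.4623 × 3.00 × 10^8 m/s.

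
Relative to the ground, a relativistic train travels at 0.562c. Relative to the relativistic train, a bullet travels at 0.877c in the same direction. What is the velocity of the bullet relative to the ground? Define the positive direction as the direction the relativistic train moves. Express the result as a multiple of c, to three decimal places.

With v = 0.562 and u' = 0.877 (in units of c),
u = (u' + v)/(1 + u'v/c²):
u = (0.877 + 0.562) / (1 + 0.877·0.562) = 1.4390/1.4929 = 0.9639

0.964c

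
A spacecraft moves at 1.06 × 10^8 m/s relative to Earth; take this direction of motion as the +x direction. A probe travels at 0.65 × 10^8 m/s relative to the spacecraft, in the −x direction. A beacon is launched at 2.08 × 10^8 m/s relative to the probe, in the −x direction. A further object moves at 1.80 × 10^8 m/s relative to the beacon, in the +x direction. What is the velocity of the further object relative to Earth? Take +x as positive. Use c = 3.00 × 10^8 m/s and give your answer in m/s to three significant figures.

Apply u = (u' + v)/(1 + u'v/c²) successively, working outward toward Earth.
(Dividing each given speed by c = 3.00 × 10^8 m/s to work in units of c.)
Start: velocity of the spacecraft relative to Earth = 0.3533c.
Compose with the probe (u' = -0.217 in the spacecraft frame): u_1 = (-0.217 + 0.353) / (1 + (-0.217)·0.353) = 0.1367/0.9234 = 0.1480.
Compose with the beacon (u' = -0.693 in the probe frame): u_2 = (-0.693 + 0.148) / (1 + (-0.693)·0.148) = -0.5453/0.8974 = -0.6077.
Compose with the further object (u' = 0.600 in the beacon frame): u_3 = (0.600 + (-0.608)) / (1 + 0.600·(-0.608)) = -0.0077/0.6354 = -0.0121.
So u = -0.0121 × 3.00 × 10^8 m/s.

-3.63 × 10^6 m/s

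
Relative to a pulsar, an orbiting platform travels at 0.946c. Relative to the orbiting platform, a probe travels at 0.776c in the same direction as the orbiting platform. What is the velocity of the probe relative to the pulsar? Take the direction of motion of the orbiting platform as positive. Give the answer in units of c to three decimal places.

0.993c

With v = 0.946 and u' = 0.776 (in units of c),
u = (u' + v)/(1 + u'v/c²):
u = (0.776 + 0.946) / (1 + 0.776·0.946) = 1.7220/1.7341 = 0.9930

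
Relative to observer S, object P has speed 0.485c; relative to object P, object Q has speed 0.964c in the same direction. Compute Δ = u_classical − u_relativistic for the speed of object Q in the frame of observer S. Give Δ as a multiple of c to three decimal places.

Δ = 0.462c

Galilean: u_cl = 0.964 + 0.485 = 1.4490.
Relativistic: u_rel = (0.964 + 0.485) / (1 + 0.964·0.485) = 1.4490/1.4675 = 0.9874.
Δ = 1.4490 − 0.9874 = 0.4616.
(The classical prediction exceeds c; the relativistic result does not.)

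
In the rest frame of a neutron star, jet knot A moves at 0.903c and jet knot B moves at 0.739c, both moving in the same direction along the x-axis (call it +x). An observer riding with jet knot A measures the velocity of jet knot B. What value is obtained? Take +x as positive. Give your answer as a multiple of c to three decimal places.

-0.493c

β_A = 0.903, β_B = 0.739.
Transform to A's frame with the inverse velocity-addition law: u' = (u − v)/(1 − uv/c²), taking u = β_B and v = β_A.
u' = (0.739 − 0.903) / (1 − (0.903)(0.739)) = -0.1640/0.3327 = -0.4930.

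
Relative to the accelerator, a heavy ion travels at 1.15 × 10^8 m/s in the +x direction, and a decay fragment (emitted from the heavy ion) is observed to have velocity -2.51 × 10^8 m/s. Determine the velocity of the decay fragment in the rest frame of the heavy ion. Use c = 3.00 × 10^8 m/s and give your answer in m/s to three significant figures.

v = 0.383c, u = -0.837c.
Invert the composition law: u' = (u − v)/(1 − uv/c²).
u' = (-0.837 − 0.383) / (1 − (-0.837)(0.383)) = -1.2200/1.3207 = -0.9237.
u' = -0.9237 × 3.00 × 10^8 m/s.

-2.77 × 10^8 m/s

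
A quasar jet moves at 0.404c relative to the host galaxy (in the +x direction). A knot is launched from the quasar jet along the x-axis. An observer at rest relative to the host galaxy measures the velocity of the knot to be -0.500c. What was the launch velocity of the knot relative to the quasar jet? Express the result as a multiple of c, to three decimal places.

Invert the composition law: u' = (u − v)/(1 − uv/c²).
u' = (-0.500 − 0.404) / (1 − (-0.500)(0.404)) = -0.9040/1.2020 = -0.7521.

-0.752c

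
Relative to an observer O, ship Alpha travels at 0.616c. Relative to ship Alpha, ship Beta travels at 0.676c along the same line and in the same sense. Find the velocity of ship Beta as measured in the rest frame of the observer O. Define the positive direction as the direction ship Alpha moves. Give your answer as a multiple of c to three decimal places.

With v = 0.616 and u' = 0.676 (in units of c),
u = (u' + v)/(1 + u'v/c²):
u = (0.676 + 0.616) / (1 + 0.676·0.616) = 1.2920/1.4164 = 0.9122
(Galilean addition would give +1.292c, exceeding c.)

0.912c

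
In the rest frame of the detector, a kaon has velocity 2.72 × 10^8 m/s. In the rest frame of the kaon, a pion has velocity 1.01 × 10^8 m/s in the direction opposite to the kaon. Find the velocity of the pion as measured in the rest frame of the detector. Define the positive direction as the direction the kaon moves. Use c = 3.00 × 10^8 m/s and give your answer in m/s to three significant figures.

In units of c (dividing by 3.00 × 10^8 m/s): v = 0.907, u' = -0.337.
u = (u' + v)/(1 + u'v/c²):
u = (-0.337 + 0.907) / (1 + (-0.337)·0.907) = 0.5700/0.6948 = 0.8204
(Galilean addition would give +0.570c.)
Converting back: u = 0.8204 × 3.00 × 10^8 m/s.

+2.46 × 10^8 m/s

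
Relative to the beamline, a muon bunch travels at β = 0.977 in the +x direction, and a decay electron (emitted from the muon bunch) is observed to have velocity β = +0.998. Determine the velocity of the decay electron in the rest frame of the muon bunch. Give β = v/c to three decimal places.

Invert the composition law: u' = (u − v)/(1 − uv/c²).
u' = (0.998 − 0.977) / (1 − (0.998)(0.977)) = 0.0210/0.0250 = 0.8415.

β = +0.842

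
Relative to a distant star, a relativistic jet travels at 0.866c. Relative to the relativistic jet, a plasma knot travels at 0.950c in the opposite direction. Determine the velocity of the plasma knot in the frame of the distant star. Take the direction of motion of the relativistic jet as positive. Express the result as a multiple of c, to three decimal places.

With v = 0.866 and u' = -0.950 (in units of c),
u = (u' + v)/(1 + u'v/c²):
u = (-0.950 + 0.866) / (1 + (-0.950)·0.866) = -0.0840/0.1773 = -0.4738

-0.474c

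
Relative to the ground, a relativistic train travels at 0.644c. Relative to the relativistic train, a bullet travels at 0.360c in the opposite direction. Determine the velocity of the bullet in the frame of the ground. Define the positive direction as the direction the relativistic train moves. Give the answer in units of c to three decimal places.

With v = 0.644 and u' = -0.360 (in units of c),
u = (u' + v)/(1 + u'v/c²):
u = (-0.360 + 0.644) / (1 + (-0.360)·0.644) = 0.2840/0.7682 = 0.3697

+0.370c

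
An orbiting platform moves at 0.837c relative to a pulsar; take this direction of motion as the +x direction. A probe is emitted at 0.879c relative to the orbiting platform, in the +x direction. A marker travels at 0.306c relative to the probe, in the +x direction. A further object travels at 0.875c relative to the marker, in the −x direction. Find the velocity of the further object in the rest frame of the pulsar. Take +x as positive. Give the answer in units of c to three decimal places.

+0.913c

Apply u = (u' + v)/(1 + u'v/c²) successively, working outward toward the pulsar.
Start: velocity of the orbiting platform relative to the pulsar = 0.8370c.
Compose with the probe (u' = 0.879 in the orbiting platform frame): u_1 = (0.879 + 0.837) / (1 + 0.879·0.837) = 1.7160/1.7357 = 0.9886.
Compose with the marker (u' = 0.306 in the probe frame): u_2 = (0.306 + 0.989) / (1 + 0.306·0.989) = 1.2946/1.3025 = 0.9939.
Compose with the further object (u' = -0.875 in the marker frame): u_3 = (-0.875 + 0.994) / (1 + (-0.875)·0.994) = 0.1189/0.1303 = 0.9129.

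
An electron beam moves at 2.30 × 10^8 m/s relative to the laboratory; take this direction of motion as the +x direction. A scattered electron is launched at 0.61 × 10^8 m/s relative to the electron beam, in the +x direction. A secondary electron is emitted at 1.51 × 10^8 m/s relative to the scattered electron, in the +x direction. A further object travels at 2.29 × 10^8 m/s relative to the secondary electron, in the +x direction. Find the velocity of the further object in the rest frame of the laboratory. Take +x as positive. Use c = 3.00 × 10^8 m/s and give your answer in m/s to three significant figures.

Apply u = (u' + v)/(1 + u'v/c²) successively, working outward toward the laboratory.
(Dividing each given speed by c = 3.00 × 10^8 m/s to work in units of c.)
Start: velocity of the electron beam relative to the laboratory = 0.7667c.
Compose with the scattered electron (u' = 0.203 in the electron beam frame): u_1 = (0.203 + 0.767) / (1 + 0.203·0.767) = 0.9700/1.1559 = 0.8392.
Compose with the secondary electron (u' = 0.503 in the scattered electron frame): u_2 = (0.503 + 0.839) / (1 + 0.503·0.839) = 1.3425/1.4224 = 0.9438.
Compose with the further object (u' = 0.763 in the secondary electron frame): u_3 = (0.763 + 0.944) / (1 + 0.763·0.944) = 1.7072/1.7205 = 0.9923.
So u = 0.9923 × 3.00 × 10^8 m/s.

2.98 × 10^8 m/s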